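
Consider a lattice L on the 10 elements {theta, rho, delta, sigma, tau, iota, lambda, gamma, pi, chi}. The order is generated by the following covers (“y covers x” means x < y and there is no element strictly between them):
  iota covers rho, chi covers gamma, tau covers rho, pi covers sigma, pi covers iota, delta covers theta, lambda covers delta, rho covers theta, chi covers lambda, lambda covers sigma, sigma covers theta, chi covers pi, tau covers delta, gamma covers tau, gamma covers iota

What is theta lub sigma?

Common upper bounds of {theta, sigma}: chi, lambda, pi, sigma.
The least among these is sigma.

sigma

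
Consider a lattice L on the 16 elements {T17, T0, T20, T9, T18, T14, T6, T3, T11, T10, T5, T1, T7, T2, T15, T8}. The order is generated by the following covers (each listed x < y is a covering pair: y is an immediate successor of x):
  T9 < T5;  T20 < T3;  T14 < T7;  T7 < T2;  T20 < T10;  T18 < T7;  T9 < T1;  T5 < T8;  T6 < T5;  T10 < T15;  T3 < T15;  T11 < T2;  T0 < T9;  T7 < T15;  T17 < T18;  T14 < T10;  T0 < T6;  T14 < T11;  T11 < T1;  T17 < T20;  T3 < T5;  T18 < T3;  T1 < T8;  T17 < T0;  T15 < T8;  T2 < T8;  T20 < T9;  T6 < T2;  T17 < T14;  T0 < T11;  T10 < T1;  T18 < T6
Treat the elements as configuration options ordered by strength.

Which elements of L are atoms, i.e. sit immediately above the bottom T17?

The atoms are exactly the elements that cover T17: T0, T14, T18, T20.

T0, T14, T18, T20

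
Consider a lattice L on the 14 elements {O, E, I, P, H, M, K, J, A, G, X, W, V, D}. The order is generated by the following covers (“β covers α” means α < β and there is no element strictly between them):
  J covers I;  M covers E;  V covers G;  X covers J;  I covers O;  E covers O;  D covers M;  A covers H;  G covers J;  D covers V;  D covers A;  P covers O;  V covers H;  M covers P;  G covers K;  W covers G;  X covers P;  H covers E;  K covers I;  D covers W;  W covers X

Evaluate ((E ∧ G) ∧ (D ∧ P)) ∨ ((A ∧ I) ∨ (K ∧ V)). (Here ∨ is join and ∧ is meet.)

K

E ∧ G = O
D ∧ P = P
O ∧ P = O
A ∧ I = O
K ∧ V = K
O ∨ K = K
O ∨ K = K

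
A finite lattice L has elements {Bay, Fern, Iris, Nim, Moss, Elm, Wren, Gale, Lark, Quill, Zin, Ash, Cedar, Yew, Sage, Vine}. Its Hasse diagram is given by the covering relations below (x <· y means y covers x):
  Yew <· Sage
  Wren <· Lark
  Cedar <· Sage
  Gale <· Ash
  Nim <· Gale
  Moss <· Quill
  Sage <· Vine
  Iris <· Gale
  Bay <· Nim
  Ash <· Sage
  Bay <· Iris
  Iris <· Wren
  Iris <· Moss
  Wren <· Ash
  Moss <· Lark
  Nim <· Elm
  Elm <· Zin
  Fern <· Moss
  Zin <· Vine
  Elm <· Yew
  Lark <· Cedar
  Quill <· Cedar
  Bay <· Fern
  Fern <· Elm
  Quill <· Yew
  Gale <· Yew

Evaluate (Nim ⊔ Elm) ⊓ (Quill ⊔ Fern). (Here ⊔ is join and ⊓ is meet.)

Nim ∨ Elm = Elm
Quill ∨ Fern = Quill
Elm ∧ Quill = Fern

Fern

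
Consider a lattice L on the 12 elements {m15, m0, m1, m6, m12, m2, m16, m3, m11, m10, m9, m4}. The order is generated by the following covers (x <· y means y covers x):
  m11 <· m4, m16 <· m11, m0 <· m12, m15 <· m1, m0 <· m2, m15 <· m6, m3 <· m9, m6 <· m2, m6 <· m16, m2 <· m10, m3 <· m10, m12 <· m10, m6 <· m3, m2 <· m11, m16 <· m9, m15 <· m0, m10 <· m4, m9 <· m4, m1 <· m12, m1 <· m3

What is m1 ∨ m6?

Common upper bounds of {m1, m6}: m10, m3, m4, m9.
The least among these is m3.

m3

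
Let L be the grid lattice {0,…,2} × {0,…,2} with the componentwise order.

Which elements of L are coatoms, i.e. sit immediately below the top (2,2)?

(1,2), (2,1)

The coatoms are exactly the elements covered by (2,2): (1,2), (2,1).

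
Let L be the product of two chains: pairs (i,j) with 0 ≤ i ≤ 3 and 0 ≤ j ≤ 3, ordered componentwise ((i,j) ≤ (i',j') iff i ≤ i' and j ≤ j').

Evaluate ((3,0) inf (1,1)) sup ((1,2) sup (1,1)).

(3,0) ∧ (1,1) = (1,0)
(1,2) ∨ (1,1) = (1,2)
(1,0) ∨ (1,2) = (1,2)

(1,2)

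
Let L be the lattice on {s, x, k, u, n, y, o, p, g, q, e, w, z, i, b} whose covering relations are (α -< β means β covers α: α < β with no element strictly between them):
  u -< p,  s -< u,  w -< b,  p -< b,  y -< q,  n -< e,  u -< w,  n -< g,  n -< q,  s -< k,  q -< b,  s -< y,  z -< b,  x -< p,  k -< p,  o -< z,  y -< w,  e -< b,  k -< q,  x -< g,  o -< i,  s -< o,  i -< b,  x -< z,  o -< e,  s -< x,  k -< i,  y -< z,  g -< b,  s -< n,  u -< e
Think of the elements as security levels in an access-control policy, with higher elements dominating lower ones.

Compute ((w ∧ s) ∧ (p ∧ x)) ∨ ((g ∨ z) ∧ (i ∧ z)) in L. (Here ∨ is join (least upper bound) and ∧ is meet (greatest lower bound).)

w ∧ s = s
p ∧ x = x
s ∧ x = s
g ∨ z = b
i ∧ z = o
b ∧ o = o
s ∨ o = o

o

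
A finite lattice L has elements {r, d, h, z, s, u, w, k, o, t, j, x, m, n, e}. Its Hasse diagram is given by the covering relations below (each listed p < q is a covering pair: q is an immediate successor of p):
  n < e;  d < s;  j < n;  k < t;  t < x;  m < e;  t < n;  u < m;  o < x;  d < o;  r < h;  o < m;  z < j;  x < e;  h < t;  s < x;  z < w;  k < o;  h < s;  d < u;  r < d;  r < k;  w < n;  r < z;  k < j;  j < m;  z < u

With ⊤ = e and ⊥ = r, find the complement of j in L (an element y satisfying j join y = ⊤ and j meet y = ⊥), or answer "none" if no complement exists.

Need y with j ∨ y = e and j ∧ y = r.
Checking each element gives: s.

s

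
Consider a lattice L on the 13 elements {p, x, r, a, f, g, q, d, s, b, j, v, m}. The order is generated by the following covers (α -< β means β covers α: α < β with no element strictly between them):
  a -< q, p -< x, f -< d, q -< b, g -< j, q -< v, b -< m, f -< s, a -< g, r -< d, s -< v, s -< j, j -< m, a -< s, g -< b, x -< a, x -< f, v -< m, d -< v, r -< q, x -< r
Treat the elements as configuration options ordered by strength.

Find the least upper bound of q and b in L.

Common upper bounds of {q, b}: b, m.
The least among these is b.

b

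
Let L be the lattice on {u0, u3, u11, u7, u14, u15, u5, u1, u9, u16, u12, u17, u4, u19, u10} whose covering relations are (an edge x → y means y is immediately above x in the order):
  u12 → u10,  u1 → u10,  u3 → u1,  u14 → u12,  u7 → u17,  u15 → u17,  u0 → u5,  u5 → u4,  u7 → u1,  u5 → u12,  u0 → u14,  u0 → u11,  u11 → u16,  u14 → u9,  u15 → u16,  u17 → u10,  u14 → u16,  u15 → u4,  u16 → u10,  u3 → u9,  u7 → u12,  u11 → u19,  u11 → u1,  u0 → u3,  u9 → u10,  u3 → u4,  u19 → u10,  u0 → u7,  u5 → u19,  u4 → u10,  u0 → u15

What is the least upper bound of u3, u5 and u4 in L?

u4

Common upper bounds of {u3, u5, u4}: u10, u4.
The least among these is u4.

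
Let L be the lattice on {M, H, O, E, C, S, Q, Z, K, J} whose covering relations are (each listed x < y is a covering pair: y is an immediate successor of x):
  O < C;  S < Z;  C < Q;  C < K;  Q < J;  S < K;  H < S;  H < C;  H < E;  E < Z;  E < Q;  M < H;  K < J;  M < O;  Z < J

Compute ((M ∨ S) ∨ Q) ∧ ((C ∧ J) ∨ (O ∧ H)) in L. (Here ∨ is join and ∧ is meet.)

M ∨ S = S
S ∨ Q = J
C ∧ J = C
O ∧ H = M
C ∨ M = C
J ∧ C = C

C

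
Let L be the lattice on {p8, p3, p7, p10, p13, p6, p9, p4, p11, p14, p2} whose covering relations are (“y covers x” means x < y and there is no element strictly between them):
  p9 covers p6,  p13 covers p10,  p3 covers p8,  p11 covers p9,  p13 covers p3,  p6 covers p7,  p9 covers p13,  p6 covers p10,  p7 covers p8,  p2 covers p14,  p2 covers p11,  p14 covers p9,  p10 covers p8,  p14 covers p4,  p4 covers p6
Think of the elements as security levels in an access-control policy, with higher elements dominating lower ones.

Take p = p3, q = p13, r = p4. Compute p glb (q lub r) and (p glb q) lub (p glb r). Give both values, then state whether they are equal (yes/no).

q lub r = p14, so p glb (q lub r) = p3 glb p14 = p3.
p glb q = p3 and p glb r = p8, so (p glb q) lub (p glb r) = p3 lub p8 = p3.
Equal: yes.

p3; p3; yes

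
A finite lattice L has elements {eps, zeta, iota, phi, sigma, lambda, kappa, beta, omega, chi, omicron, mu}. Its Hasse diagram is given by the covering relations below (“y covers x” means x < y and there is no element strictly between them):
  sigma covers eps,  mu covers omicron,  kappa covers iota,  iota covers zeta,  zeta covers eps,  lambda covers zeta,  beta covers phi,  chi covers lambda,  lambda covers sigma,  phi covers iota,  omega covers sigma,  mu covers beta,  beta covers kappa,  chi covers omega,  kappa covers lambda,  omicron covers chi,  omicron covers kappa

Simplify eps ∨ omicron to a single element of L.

omicron

eps ∨ omicron = omicron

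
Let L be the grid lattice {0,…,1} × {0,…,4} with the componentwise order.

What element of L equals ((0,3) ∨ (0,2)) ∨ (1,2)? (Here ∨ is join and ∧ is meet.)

(1,3)

(0,3) ∨ (0,2) = (0,3)
(0,3) ∨ (1,2) = (1,3)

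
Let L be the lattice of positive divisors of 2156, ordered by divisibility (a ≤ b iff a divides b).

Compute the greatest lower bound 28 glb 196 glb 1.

1

Common lower bounds of {28, 196, 1}: 1.
The greatest among these is 1.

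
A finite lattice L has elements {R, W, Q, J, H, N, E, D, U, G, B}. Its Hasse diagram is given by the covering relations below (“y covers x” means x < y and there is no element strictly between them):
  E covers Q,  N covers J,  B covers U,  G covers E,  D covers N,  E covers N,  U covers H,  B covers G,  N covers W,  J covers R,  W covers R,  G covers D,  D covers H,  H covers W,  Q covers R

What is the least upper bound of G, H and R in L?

G

Common upper bounds of {G, H, R}: B, G.
The least among these is G.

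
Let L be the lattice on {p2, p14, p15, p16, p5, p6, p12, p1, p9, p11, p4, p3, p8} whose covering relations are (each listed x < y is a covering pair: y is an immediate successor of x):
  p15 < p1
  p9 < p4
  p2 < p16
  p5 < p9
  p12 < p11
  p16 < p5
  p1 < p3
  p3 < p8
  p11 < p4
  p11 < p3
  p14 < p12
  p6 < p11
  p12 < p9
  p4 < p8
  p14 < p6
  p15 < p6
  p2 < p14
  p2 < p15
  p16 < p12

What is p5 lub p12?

Common upper bounds of {p5, p12}: p4, p8, p9.
The least among these is p9.

p9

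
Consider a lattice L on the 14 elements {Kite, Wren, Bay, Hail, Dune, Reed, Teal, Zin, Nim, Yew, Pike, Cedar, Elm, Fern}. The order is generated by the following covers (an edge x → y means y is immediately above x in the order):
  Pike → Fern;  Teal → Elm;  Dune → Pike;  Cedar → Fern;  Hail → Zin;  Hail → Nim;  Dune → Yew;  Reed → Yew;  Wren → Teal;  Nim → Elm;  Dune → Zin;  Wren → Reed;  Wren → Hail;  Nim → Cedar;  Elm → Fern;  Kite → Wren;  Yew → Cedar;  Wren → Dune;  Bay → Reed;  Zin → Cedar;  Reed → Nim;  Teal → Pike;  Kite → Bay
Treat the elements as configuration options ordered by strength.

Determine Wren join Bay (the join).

Reed

Common upper bounds of {Wren, Bay}: Cedar, Elm, Fern, Nim, Reed, Yew.
The least among these is Reed.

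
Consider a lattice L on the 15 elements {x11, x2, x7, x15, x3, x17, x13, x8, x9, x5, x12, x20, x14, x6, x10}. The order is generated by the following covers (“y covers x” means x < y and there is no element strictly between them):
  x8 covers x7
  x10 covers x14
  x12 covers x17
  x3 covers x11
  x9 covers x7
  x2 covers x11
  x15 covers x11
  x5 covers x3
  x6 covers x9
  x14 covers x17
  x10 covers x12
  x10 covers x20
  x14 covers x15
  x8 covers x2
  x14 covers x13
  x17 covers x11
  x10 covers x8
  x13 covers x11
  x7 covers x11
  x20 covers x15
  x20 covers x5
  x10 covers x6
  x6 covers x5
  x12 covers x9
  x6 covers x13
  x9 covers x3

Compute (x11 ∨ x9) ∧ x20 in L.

x11 ∨ x9 = x9
x9 ∧ x20 = x3

x3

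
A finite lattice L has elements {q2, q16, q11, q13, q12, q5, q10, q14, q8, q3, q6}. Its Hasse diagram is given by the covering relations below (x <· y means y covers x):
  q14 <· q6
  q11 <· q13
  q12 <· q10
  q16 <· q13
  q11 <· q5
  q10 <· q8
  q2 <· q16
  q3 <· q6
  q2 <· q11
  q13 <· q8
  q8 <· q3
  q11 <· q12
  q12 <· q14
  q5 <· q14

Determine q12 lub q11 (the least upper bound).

q12

Common upper bounds of {q12, q11}: q10, q12, q14, q3, q6, q8.
The least among these is q12.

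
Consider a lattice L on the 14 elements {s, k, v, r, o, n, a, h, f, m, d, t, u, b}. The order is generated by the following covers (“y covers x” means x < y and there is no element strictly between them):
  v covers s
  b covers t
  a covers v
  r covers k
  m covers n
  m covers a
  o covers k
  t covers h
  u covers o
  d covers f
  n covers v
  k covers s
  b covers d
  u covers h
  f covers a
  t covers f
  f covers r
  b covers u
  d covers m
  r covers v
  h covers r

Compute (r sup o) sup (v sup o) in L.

r ∨ o = u
v ∨ o = u
u ∨ u = u

u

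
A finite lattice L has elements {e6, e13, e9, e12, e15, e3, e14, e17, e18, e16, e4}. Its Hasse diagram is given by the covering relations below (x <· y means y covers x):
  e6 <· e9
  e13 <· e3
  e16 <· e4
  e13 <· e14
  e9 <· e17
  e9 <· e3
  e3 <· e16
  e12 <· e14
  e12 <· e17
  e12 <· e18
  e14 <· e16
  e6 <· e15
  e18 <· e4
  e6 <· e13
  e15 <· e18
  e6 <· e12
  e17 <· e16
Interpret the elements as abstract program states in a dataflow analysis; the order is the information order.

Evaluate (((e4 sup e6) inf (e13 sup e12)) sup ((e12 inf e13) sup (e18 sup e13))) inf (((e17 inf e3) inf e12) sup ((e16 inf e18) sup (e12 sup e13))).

e4 ∨ e6 = e4
e13 ∨ e12 = e14
e4 ∧ e14 = e14
e12 ∧ e13 = e6
e18 ∨ e13 = e4
e6 ∨ e4 = e4
e14 ∨ e4 = e4
e17 ∧ e3 = e9
e9 ∧ e12 = e6
e16 ∧ e18 = e12
e12 ∨ e13 = e14
e12 ∨ e14 = e14
e6 ∨ e14 = e14
e4 ∧ e14 = e14

e14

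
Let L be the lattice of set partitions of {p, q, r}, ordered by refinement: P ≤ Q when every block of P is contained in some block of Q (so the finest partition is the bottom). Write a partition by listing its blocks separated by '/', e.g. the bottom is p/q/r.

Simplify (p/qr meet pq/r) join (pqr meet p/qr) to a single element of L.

p/qr

p/qr ∧ pq/r = p/q/r
pqr ∧ p/qr = p/qr
p/q/r ∨ p/qr = p/qr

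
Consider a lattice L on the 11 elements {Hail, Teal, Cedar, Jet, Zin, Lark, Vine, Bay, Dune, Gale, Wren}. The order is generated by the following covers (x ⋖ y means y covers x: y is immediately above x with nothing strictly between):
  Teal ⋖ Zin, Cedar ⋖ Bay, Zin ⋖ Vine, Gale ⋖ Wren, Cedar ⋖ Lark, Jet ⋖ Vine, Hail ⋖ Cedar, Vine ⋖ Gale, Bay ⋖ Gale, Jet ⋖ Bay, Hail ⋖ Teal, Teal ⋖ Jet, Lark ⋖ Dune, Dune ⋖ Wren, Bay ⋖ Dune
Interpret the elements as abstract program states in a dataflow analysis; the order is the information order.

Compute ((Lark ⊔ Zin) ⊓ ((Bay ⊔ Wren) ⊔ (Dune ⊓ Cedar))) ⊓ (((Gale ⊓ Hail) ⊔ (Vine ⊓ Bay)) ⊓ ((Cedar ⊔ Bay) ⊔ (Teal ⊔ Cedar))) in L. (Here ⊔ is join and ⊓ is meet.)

Lark ∨ Zin = Wren
Bay ∨ Wren = Wren
Dune ∧ Cedar = Cedar
Wren ∨ Cedar = Wren
Wren ∧ Wren = Wren
Gale ∧ Hail = Hail
Vine ∧ Bay = Jet
Hail ∨ Jet = Jet
Cedar ∨ Bay = Bay
Teal ∨ Cedar = Bay
Bay ∨ Bay = Bay
Jet ∧ Bay = Jet
Wren ∧ Jet = Jet

Jet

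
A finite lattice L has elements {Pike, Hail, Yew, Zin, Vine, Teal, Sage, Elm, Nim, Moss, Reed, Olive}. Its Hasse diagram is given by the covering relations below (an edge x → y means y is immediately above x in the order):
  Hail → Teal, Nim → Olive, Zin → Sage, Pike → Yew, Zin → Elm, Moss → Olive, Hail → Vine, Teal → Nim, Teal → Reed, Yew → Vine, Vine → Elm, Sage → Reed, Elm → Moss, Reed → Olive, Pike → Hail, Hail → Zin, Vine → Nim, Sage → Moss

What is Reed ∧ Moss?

Sage

Common lower bounds of {Reed, Moss}: Hail, Pike, Sage, Zin.
The greatest among these is Sage.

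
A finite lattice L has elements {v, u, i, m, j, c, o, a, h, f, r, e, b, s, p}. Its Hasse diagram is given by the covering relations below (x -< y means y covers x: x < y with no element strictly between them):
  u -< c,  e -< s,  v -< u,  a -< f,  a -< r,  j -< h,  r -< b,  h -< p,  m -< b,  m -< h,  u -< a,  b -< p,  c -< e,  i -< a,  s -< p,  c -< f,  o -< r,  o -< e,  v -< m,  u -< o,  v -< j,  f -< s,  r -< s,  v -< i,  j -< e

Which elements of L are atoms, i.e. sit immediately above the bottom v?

i, j, m, u

The atoms are exactly the elements that cover v: i, j, m, u.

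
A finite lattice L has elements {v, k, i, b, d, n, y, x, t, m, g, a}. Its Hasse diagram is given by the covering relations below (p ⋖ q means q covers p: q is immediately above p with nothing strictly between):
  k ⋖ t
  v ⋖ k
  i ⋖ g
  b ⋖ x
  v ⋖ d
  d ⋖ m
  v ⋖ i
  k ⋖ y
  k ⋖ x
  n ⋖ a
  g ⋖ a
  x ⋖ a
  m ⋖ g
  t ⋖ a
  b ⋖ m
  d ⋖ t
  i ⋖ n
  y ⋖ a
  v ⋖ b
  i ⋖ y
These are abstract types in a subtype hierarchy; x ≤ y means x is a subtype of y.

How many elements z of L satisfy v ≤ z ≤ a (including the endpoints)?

12

The interval [v, a] = {a, b, d, g, i, k, m, n, t, v, x, y}, which has 12 elements.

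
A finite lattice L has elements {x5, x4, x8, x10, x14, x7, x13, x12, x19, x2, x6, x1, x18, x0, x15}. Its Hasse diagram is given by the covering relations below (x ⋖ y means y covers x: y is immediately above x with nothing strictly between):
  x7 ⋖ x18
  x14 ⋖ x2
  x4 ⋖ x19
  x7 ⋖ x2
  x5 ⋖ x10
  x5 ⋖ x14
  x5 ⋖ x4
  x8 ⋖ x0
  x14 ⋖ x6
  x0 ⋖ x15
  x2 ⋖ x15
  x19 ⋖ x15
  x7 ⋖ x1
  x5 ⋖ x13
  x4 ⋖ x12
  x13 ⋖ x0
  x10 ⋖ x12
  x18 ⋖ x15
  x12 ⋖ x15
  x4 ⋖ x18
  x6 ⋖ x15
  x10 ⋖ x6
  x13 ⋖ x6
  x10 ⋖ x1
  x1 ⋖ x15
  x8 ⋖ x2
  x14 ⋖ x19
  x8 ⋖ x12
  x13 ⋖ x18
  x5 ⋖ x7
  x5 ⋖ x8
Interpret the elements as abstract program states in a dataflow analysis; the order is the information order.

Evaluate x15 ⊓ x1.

x1

x15 ∧ x1 = x1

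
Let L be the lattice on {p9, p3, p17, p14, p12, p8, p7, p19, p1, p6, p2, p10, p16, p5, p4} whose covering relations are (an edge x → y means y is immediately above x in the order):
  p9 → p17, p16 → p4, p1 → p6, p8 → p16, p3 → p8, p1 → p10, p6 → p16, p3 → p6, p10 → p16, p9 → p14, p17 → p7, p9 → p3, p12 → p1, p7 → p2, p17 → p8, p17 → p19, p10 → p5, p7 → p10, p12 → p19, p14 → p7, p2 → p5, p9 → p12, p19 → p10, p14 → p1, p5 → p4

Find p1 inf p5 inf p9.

Common lower bounds of {p1, p5, p9}: p9.
The greatest among these is p9.

p9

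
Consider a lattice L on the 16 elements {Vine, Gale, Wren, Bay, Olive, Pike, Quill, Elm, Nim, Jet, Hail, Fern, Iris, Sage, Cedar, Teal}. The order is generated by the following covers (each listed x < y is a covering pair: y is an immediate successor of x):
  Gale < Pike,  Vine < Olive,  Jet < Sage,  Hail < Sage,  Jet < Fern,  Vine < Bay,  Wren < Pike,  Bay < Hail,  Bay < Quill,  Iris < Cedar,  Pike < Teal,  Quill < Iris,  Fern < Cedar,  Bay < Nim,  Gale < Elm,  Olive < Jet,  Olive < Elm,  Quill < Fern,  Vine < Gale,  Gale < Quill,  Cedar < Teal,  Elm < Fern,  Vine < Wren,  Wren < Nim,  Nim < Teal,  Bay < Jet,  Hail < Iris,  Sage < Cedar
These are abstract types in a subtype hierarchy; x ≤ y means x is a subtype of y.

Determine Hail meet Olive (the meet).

Common lower bounds of {Hail, Olive}: Vine.
The greatest among these is Vine.

Vine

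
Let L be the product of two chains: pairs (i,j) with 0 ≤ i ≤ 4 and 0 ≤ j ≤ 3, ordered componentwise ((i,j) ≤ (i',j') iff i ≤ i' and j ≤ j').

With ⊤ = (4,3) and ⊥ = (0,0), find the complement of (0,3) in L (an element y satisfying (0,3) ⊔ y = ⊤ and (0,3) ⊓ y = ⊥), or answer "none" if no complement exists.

Need y with (0,3) ∨ y = (4,3) and (0,3) ∧ y = (0,0).
Checking each element gives: (4,0).

(4,0)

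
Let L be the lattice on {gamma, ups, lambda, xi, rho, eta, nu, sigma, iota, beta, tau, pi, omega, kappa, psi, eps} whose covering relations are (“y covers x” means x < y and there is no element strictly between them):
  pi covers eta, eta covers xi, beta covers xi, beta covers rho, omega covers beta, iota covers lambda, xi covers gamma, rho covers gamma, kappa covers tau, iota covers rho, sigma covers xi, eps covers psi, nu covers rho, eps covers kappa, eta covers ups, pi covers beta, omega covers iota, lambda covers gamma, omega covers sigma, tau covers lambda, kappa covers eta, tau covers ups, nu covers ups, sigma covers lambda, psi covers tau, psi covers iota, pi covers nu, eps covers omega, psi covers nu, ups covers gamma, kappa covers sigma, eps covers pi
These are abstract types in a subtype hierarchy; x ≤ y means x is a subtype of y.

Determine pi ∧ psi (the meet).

Common lower bounds of {pi, psi}: gamma, nu, rho, ups.
The greatest among these is nu.

nu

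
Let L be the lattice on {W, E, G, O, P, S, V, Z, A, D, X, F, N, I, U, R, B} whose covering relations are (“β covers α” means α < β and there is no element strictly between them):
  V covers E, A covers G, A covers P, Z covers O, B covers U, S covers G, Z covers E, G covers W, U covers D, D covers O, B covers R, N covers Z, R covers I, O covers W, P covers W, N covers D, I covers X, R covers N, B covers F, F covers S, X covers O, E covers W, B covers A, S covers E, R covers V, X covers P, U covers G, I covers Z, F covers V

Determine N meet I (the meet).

Common lower bounds of {N, I}: E, O, W, Z.
The greatest among these is Z.

Z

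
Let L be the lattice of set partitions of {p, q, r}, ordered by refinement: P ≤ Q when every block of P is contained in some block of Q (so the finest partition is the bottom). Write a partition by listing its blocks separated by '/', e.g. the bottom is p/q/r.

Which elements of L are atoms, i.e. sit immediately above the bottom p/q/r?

The atoms are exactly the elements that cover p/q/r: p/qr, pq/r, pr/q.

p/qr, pq/r, pr/q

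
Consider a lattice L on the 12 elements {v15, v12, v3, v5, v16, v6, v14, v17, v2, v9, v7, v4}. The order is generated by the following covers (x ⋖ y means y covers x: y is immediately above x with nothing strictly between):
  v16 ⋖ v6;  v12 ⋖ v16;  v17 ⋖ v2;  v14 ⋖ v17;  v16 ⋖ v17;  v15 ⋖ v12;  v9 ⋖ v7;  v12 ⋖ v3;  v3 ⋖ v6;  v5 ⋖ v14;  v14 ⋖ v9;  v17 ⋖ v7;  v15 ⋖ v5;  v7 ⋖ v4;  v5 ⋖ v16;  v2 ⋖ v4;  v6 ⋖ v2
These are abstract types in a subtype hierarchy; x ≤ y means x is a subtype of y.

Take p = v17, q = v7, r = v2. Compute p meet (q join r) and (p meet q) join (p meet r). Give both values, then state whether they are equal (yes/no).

q join r = v4, so p meet (q join r) = v17 meet v4 = v17.
p meet q = v17 and p meet r = v17, so (p meet q) join (p meet r) = v17 join v17 = v17.
Equal: yes.

v17; v17; yes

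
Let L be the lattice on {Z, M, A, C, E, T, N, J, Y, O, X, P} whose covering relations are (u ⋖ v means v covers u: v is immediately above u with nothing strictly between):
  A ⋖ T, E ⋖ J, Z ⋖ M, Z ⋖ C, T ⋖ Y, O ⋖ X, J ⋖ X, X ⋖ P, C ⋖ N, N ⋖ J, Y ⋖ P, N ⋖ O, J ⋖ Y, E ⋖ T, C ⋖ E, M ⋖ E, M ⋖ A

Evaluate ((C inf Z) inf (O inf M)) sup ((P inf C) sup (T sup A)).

T

C ∧ Z = Z
O ∧ M = Z
Z ∧ Z = Z
P ∧ C = C
T ∨ A = T
C ∨ T = T
Z ∨ T = T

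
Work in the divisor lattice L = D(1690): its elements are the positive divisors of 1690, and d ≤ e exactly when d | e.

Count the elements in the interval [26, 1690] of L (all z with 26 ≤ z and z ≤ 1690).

The interval [26, 1690] = {130, 1690, 26, 338}, which has 4 elements.

4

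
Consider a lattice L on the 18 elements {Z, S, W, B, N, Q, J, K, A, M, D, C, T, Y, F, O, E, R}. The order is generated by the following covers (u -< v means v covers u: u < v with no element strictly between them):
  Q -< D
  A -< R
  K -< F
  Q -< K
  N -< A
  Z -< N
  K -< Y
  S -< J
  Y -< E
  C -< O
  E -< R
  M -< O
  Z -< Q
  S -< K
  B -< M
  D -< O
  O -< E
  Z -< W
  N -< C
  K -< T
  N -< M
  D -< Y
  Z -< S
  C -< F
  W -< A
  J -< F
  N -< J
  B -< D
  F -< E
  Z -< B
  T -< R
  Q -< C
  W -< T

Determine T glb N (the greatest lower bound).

Common lower bounds of {T, N}: Z.
The greatest among these is Z.

Z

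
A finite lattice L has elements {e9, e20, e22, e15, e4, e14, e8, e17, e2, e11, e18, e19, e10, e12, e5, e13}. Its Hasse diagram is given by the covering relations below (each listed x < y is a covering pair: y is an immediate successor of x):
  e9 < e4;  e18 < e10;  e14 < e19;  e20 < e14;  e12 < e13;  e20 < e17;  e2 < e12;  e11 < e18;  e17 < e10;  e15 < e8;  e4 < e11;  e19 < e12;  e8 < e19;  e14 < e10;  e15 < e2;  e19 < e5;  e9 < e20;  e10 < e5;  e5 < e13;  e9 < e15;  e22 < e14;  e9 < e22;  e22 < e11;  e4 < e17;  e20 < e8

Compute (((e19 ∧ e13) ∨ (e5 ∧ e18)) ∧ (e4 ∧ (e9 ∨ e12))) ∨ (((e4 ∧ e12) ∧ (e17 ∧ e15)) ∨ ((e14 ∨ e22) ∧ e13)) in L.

e14

e19 ∧ e13 = e19
e5 ∧ e18 = e18
e19 ∨ e18 = e5
e9 ∨ e12 = e12
e4 ∧ e12 = e9
e5 ∧ e9 = e9
e4 ∧ e12 = e9
e17 ∧ e15 = e9
e9 ∧ e9 = e9
e14 ∨ e22 = e14
e14 ∧ e13 = e14
e9 ∨ e14 = e14
e9 ∨ e14 = e14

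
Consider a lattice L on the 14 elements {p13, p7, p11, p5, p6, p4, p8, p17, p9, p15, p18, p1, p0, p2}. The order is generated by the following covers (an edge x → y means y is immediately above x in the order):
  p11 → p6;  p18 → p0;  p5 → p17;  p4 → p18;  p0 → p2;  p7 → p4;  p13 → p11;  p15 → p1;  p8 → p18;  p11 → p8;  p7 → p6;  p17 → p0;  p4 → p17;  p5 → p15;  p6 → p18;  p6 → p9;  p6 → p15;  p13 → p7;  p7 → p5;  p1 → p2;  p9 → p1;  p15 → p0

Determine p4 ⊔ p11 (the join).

p18

Common upper bounds of {p4, p11}: p0, p18, p2.
The least among these is p18.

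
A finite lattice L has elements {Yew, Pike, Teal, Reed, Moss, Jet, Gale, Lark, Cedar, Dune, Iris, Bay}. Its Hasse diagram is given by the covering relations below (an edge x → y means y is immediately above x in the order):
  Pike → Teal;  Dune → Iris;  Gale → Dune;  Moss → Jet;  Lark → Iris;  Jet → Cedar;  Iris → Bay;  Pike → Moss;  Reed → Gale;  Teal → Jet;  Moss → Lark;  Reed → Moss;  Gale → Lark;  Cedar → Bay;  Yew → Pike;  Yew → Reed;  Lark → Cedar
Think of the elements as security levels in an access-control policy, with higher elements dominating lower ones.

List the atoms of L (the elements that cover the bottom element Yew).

Pike, Reed

The atoms are exactly the elements that cover Yew: Pike, Reed.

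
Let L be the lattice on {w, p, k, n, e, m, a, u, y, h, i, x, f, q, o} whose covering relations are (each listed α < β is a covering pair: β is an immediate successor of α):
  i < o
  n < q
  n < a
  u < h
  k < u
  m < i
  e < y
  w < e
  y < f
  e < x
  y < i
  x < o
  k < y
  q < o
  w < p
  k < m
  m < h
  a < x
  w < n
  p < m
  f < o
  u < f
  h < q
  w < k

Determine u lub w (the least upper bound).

u

Common upper bounds of {u, w}: f, h, o, q, u.
The least among these is u.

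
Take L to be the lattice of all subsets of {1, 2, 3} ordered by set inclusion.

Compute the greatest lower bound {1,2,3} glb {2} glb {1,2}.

{2}

Under ⊆, meet is intersection: {1,2,3} ∩ {2} ∩ {1,2} = {2}.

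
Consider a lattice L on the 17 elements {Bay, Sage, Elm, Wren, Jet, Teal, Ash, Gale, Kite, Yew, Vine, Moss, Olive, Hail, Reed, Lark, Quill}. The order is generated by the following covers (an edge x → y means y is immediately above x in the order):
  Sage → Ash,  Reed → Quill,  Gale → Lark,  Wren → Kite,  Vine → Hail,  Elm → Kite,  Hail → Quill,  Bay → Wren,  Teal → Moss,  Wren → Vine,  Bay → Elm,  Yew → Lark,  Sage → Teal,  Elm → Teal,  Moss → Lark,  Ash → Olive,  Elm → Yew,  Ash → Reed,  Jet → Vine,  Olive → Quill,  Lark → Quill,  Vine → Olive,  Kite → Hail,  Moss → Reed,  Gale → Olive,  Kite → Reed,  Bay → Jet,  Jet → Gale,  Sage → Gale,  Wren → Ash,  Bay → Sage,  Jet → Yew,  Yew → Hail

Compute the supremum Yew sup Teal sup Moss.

Common upper bounds of {Yew, Teal, Moss}: Lark, Quill.
The least among these is Lark.

Lark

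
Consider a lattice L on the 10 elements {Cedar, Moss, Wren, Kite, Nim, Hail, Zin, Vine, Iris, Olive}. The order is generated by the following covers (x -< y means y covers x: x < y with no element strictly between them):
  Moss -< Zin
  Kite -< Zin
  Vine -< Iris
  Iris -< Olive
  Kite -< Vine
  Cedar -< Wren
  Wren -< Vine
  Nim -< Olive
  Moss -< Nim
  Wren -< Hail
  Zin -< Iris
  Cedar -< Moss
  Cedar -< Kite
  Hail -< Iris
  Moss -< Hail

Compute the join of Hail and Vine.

Common upper bounds of {Hail, Vine}: Iris, Olive.
The least among these is Iris.

Iris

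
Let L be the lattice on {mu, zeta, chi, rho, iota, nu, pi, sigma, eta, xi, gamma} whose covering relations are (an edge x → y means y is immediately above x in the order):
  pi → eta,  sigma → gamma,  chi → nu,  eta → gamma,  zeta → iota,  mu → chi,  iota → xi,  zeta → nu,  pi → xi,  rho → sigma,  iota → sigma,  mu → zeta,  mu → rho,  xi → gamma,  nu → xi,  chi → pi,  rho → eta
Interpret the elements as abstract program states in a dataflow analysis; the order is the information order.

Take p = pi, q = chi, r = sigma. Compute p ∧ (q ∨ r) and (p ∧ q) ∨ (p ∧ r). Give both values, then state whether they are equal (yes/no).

q ∨ r = gamma, so p ∧ (q ∨ r) = pi ∧ gamma = pi.
p ∧ q = chi and p ∧ r = mu, so (p ∧ q) ∨ (p ∧ r) = chi ∨ mu = chi.
Equal: no.

pi; chi; no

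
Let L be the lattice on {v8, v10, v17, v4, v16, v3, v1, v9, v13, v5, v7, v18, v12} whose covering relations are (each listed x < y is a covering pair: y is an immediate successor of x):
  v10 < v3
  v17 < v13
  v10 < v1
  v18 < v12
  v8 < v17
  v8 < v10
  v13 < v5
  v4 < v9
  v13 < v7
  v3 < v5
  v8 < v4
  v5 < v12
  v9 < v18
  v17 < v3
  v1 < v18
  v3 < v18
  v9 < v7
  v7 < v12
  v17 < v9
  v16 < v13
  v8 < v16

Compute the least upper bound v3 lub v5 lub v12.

Common upper bounds of {v3, v5, v12}: v12.
The least among these is v12.

v12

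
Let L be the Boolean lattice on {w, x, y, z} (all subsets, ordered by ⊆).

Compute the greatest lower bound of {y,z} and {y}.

{y}

Under ⊆, meet is intersection: {y,z} ∩ {y} = {y}.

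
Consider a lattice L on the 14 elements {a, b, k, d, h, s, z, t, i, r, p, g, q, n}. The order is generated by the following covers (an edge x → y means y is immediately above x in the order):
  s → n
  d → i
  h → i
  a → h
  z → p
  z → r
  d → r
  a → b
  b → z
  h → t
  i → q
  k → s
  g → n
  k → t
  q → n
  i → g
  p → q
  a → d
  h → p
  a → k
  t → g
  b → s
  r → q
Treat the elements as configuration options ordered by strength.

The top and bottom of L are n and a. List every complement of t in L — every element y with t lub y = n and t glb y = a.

b, r, z

Need y with t ∨ y = n and t ∧ y = a.
Checking each element gives: b, r, z.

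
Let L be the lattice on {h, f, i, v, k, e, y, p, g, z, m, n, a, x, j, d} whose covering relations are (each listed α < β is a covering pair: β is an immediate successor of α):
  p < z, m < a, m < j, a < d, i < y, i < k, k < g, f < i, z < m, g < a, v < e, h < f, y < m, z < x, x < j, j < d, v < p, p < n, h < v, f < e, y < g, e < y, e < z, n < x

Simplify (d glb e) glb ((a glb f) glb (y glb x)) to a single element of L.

f

d ∧ e = e
a ∧ f = f
y ∧ x = e
f ∧ e = f
e ∧ f = f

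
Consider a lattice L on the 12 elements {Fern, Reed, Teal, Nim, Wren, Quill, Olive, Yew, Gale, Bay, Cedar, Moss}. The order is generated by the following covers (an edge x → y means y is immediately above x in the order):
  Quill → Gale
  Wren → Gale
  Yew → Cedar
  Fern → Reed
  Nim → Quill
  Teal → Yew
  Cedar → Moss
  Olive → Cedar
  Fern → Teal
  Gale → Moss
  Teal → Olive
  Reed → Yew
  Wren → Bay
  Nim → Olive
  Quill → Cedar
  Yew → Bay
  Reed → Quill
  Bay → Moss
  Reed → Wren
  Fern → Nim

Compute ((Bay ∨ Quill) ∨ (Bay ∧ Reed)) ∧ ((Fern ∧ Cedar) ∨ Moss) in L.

Bay ∨ Quill = Moss
Bay ∧ Reed = Reed
Moss ∨ Reed = Moss
Fern ∧ Cedar = Fern
Fern ∨ Moss = Moss
Moss ∧ Moss = Moss

Moss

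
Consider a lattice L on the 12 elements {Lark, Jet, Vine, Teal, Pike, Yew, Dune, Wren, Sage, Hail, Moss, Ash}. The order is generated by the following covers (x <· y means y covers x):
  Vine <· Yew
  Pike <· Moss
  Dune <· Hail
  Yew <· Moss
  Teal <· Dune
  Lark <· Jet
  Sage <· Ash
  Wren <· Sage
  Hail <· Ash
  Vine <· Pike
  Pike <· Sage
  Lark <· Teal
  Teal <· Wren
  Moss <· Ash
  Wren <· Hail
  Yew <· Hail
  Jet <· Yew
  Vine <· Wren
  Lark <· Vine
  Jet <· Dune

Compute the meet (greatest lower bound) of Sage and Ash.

Sage

Common lower bounds of {Sage, Ash}: Lark, Pike, Sage, Teal, Vine, Wren.
The greatest among these is Sage.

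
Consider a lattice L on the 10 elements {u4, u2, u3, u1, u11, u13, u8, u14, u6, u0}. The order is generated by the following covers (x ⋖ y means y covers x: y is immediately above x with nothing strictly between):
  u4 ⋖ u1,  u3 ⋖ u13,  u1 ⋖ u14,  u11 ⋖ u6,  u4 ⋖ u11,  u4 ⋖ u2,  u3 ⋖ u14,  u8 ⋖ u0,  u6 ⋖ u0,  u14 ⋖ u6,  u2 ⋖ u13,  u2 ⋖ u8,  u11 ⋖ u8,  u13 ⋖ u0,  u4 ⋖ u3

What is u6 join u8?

Common upper bounds of {u6, u8}: u0.
The least among these is u0.

u0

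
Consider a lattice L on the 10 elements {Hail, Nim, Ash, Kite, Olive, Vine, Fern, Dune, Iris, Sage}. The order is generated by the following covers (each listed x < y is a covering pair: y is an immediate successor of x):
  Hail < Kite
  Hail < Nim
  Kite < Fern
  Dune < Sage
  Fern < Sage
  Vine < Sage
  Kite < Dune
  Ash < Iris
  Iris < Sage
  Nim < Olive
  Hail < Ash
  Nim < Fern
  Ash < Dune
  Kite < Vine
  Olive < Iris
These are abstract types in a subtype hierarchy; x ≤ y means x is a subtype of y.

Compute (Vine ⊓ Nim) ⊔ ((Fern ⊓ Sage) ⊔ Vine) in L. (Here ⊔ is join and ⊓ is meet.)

Vine ∧ Nim = Hail
Fern ∧ Sage = Fern
Fern ∨ Vine = Sage
Hail ∨ Sage = Sage

Sage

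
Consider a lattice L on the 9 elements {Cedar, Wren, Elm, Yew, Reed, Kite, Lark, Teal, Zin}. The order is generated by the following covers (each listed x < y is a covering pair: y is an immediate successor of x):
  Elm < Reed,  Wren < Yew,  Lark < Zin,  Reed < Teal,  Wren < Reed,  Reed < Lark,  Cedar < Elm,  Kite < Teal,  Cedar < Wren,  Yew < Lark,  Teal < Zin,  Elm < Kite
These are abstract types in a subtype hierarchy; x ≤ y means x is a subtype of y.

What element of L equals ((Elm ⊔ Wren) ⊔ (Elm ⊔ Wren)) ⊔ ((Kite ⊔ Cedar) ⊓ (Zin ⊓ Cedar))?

Elm ∨ Wren = Reed
Elm ∨ Wren = Reed
Reed ∨ Reed = Reed
Kite ∨ Cedar = Kite
Zin ∧ Cedar = Cedar
Kite ∧ Cedar = Cedar
Reed ∨ Cedar = Reed

Reed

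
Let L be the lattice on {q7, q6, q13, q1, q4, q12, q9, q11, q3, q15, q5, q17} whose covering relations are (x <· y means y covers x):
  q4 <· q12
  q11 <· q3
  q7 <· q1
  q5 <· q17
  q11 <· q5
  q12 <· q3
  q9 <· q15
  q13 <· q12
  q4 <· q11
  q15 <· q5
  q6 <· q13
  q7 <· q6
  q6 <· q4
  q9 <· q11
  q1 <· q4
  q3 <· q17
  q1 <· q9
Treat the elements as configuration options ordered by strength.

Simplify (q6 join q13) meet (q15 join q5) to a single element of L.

q6 ∨ q13 = q13
q15 ∨ q5 = q5
q13 ∧ q5 = q6

q6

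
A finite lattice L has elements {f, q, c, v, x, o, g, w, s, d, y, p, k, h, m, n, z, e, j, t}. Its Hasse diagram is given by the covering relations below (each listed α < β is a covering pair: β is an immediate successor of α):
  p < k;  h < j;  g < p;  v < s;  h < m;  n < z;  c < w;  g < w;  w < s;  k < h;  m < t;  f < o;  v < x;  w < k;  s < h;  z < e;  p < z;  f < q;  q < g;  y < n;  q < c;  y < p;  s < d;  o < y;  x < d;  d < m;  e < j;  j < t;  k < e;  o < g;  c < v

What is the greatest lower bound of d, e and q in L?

Common lower bounds of {d, e, q}: f, q.
The greatest among these is q.

q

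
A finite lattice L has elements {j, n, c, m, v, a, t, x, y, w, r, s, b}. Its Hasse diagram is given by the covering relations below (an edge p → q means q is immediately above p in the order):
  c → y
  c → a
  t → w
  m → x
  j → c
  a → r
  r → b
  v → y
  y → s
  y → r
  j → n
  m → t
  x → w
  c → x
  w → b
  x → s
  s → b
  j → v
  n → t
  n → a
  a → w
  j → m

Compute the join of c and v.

y

Common upper bounds of {c, v}: b, r, s, y.
The least among these is y.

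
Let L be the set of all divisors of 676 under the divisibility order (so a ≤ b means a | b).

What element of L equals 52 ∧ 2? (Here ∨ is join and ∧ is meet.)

52 ∧ 2 = 2

2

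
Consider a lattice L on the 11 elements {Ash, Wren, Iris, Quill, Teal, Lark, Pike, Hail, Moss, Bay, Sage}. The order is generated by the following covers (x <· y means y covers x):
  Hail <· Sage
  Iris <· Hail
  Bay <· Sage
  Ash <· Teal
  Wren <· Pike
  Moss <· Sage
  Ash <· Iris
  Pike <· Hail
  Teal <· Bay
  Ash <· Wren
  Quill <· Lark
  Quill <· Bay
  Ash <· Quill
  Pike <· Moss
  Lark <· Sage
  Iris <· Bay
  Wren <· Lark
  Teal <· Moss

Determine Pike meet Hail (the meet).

Common lower bounds of {Pike, Hail}: Ash, Pike, Wren.
The greatest among these is Pike.

Pike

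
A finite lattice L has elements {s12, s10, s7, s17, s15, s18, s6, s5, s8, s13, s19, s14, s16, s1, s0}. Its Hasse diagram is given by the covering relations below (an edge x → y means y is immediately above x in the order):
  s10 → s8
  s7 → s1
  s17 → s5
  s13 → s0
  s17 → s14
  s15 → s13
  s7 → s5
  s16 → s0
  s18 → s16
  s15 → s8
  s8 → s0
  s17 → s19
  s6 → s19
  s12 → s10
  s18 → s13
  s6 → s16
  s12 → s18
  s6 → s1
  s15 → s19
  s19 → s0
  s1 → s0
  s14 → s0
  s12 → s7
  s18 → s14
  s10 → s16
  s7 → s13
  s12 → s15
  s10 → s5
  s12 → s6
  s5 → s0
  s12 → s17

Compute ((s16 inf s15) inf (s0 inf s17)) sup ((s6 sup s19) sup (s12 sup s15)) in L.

s19

s16 ∧ s15 = s12
s0 ∧ s17 = s17
s12 ∧ s17 = s12
s6 ∨ s19 = s19
s12 ∨ s15 = s15
s19 ∨ s15 = s19
s12 ∨ s19 = s19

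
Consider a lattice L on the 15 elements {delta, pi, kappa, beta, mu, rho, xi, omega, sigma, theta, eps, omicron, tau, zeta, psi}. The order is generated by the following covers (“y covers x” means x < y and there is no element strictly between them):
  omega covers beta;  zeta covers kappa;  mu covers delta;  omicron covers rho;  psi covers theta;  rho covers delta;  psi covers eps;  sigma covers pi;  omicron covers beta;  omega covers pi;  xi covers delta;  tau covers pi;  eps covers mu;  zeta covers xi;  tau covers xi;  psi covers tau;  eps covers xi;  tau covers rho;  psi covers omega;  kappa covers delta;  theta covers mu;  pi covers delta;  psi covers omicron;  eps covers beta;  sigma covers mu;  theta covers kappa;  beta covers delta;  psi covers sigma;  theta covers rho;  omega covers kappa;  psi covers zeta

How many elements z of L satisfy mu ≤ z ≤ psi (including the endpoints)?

The interval [mu, psi] = {eps, mu, psi, sigma, theta}, which has 5 elements.

5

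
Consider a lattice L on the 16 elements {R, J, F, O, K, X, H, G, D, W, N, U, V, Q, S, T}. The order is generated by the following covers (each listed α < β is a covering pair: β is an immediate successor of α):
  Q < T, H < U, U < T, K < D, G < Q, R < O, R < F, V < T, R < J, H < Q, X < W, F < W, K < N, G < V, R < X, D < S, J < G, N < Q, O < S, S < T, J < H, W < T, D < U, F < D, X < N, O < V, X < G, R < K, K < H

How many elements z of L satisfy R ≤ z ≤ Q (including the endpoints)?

8

The interval [R, Q] = {G, H, J, K, N, Q, R, X}, which has 8 elements.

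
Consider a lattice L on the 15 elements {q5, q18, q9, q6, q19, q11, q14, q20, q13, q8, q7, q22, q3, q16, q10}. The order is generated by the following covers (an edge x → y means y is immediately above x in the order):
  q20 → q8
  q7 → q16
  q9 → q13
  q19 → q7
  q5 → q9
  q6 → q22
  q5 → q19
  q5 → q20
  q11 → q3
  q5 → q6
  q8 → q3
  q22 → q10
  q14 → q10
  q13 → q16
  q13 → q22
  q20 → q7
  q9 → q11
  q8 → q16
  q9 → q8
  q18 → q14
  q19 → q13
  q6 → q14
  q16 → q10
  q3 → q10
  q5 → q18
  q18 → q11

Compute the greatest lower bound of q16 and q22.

Common lower bounds of {q16, q22}: q13, q19, q5, q9.
The greatest among these is q13.

q13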